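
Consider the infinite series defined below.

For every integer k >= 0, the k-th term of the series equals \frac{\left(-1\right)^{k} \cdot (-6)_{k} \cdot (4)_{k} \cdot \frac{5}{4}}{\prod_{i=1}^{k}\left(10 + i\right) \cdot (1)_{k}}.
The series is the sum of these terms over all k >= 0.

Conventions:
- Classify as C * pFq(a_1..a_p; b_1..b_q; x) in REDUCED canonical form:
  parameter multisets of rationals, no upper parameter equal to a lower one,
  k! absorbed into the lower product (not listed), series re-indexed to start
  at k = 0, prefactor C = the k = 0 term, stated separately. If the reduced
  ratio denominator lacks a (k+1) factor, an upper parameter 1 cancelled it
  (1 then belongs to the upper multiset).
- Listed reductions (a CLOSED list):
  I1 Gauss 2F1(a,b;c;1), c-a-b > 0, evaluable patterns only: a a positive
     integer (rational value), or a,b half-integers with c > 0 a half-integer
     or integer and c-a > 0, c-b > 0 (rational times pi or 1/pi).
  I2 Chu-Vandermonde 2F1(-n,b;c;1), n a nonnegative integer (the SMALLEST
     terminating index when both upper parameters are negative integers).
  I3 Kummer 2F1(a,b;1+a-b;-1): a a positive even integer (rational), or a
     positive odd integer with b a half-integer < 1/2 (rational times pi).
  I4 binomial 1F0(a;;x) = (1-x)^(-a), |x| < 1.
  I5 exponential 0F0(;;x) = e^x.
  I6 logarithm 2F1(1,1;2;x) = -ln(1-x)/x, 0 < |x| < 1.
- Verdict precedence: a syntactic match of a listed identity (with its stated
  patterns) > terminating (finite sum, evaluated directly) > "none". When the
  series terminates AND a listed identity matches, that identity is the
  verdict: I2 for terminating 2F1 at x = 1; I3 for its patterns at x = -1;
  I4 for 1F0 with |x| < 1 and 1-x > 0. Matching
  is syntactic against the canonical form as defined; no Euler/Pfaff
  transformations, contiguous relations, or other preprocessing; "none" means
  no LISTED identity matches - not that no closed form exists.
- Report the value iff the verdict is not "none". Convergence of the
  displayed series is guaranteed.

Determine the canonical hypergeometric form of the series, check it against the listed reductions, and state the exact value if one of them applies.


x = -1 here; the reduced form reads 2F1, upper {-6, 4}, lower {11}, C = \frac{5}{4}. Verdict: Kummer (I3) fires (x = -1; c = 11 equals 1+a-b for upper {-6, 4}: listed pattern). Its exact value is \frac{75}{8}.

Structural cue: t_0 = \frac{5}{4} here, and (1)_k (C = 5/4) is k! itself.
Consecutive-term ratio: r(k) = -1 * (k-6) (k+4) / [(k+11) (k+1)] - poly over poly, x = -1 from leading terms; C = \frac{5}{4} at k = 0.


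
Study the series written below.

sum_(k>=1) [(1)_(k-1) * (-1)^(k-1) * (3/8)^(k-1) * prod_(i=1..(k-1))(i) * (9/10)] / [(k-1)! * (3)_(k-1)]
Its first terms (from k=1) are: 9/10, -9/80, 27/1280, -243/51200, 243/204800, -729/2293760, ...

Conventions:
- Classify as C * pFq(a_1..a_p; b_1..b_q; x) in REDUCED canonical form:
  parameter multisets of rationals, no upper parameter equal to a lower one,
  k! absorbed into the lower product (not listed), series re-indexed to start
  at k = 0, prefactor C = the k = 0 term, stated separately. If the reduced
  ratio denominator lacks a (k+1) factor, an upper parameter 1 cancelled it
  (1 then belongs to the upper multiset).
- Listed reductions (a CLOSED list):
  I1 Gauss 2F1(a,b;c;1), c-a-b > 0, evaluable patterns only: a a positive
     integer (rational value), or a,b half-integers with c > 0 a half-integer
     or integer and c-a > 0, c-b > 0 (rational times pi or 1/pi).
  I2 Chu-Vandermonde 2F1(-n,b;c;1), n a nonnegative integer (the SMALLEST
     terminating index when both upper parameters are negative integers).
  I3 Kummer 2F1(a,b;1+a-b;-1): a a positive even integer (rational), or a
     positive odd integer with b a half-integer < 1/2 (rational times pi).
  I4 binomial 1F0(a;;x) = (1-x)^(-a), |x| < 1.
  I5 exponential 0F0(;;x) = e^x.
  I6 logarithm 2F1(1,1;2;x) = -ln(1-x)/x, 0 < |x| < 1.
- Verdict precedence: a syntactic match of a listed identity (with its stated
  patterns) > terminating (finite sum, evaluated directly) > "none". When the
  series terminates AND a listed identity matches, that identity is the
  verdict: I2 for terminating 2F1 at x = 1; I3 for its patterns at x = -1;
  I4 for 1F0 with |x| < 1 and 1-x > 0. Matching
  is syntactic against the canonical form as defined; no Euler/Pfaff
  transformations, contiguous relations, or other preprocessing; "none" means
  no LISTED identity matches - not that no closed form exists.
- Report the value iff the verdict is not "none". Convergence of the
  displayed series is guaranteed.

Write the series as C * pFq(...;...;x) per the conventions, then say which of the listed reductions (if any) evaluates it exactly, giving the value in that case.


Reduced: x = -3/8, 2F1, upper = {1, 1}, lower = {3}, C = 9/10. Verdict: none here - no I1-I6 shape fits x = -3/8 with lower {3}.

First insight: t_0 being 9/10, the (-1)^k factor (C = 9/10) folds into the argument's sign.
Step ratio: r(k) = (-3/8) * (k+1) (k+1) / [(k+3) (k+1)] - rational in k, leading ratio (-3/8); with t_0 = 9/10, classification follows.


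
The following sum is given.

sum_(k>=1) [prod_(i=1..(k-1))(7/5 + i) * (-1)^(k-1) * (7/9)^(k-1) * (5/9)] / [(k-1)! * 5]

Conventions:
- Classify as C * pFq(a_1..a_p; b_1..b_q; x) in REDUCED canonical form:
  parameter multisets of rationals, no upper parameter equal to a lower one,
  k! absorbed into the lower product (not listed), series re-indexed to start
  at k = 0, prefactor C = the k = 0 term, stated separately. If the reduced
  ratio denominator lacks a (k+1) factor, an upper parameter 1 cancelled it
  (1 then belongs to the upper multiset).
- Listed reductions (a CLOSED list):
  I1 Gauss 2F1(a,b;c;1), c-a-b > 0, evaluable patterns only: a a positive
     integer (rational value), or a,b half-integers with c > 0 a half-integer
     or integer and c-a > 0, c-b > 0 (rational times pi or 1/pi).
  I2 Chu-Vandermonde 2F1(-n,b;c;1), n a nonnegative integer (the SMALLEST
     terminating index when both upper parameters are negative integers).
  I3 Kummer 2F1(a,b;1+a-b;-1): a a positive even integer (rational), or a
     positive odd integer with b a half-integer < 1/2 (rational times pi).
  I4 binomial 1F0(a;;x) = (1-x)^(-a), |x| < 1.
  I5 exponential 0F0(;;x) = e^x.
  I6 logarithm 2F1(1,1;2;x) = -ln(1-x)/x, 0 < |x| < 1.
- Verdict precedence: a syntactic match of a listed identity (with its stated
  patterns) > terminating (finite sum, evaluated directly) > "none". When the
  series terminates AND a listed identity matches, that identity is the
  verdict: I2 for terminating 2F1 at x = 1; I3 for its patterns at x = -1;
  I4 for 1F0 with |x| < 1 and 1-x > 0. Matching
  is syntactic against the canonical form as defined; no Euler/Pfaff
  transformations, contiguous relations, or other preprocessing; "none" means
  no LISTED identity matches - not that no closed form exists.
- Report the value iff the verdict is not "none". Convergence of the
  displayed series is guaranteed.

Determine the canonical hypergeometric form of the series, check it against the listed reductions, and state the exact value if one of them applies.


Structural cue: from the first term 1/9: the (-1)^k factor (C = 1/9) folds into the argument's sign.
Consecutive-term ratio: r(k) = (-7/9) * (k+12/5) / [(k+1)] - poly over poly, x = (-7/9) from leading terms; C = 1/9 at k = 0.

x = -7/9 here; the reduced form reads 1F0, upper {12/5}, lower {-}, C = 1/9. Verdict: this is binomial (I4) (the 1F0 binomial series: exponent -12/5, x = -7/9). Hence: (1/9) * (16/9)^(-12/5).


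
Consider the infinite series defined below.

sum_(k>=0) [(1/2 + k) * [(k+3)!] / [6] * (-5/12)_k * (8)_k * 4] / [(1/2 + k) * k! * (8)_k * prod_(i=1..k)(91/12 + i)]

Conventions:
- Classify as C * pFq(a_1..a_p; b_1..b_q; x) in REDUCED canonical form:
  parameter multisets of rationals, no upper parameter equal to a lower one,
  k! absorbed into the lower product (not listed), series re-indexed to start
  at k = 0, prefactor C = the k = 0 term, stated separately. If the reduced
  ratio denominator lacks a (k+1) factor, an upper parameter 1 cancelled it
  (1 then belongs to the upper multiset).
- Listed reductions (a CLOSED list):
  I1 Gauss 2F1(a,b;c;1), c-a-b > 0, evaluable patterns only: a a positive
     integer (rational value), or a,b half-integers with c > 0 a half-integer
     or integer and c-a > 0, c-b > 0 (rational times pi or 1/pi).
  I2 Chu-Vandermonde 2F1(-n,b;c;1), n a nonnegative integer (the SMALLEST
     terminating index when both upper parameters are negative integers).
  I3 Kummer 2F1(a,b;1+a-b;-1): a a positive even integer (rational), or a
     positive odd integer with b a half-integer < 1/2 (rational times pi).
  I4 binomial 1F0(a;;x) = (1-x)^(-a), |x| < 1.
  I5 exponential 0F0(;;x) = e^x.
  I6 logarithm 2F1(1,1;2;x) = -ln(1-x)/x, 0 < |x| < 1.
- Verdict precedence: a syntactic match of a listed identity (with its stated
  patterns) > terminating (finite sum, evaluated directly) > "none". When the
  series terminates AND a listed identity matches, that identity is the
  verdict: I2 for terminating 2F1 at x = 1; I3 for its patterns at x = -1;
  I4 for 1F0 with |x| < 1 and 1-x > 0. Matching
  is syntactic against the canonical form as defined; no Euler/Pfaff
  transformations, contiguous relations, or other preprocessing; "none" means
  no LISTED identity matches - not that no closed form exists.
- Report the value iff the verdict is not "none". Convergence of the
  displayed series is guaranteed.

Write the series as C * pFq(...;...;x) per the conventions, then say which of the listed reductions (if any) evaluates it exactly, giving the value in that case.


With C = 4: the canonical form is 2F1(-5/12, 4; 103/12; 1). Verdict at x = 1: the Gauss summation I1 matches (x = 1: the Gamma ratio telescopes since c-a-b = 5 > 0 and a = 4 in Z>0). Its exact value is 756899/248832.

Key step: t_0 being 4, the factorial ratio (C = 4) (k+a-1)!/(a-1)! is a rising factorial (a)_k.
Adjacent-term ratio: r(k) = 1 * (k-5/12) (k+4) / [(k+103/12) (k+1)] - rational in k, leading ratio 1; with t_0 = 4, classification follows.


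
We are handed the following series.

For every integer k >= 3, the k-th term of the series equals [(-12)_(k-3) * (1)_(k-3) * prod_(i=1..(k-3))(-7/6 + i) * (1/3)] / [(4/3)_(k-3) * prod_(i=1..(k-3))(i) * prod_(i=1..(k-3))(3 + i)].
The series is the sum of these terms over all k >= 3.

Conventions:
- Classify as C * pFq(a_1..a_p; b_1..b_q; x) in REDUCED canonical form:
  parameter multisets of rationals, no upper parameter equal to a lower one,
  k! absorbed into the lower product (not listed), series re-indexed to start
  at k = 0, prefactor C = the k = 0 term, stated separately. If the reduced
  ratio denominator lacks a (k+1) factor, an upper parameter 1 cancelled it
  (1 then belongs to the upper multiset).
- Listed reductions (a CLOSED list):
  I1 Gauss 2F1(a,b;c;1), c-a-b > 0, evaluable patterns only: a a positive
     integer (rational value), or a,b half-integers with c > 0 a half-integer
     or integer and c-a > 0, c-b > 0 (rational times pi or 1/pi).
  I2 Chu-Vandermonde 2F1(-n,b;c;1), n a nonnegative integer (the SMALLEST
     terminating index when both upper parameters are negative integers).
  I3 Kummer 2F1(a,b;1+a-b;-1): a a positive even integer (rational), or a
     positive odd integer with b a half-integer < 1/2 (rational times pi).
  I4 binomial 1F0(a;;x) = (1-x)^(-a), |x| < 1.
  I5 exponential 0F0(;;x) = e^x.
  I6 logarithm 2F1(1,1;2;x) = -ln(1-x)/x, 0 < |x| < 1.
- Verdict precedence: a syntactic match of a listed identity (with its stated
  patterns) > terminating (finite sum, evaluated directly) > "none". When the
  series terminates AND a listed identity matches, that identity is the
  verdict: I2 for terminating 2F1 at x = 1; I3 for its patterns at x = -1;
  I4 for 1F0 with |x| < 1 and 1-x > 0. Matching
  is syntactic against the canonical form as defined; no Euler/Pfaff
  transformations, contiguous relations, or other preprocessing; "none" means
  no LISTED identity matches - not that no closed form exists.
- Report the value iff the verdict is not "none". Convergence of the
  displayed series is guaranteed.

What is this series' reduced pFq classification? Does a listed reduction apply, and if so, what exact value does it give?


With C = 1/3: the canonical form is 3F2(-12, -1/6, 1; 4/3, 4; 1). Verdict: terminating (-12 upstairs). 13 nonzero terms in all; added directly. Its exact value is 59710200298345/146503926546432.

The tell: with t_0 = 1/3, the product of the first k integers (C = 1/3, x = 1) is k!.
Term ratio: r(k) = 1 * (k-12) (k-1/6) (k+1) / [(k+4/3) (k+4) (k+1)] - poly over poly, x = 1 from leading terms; C = 1/3 at k = 0.


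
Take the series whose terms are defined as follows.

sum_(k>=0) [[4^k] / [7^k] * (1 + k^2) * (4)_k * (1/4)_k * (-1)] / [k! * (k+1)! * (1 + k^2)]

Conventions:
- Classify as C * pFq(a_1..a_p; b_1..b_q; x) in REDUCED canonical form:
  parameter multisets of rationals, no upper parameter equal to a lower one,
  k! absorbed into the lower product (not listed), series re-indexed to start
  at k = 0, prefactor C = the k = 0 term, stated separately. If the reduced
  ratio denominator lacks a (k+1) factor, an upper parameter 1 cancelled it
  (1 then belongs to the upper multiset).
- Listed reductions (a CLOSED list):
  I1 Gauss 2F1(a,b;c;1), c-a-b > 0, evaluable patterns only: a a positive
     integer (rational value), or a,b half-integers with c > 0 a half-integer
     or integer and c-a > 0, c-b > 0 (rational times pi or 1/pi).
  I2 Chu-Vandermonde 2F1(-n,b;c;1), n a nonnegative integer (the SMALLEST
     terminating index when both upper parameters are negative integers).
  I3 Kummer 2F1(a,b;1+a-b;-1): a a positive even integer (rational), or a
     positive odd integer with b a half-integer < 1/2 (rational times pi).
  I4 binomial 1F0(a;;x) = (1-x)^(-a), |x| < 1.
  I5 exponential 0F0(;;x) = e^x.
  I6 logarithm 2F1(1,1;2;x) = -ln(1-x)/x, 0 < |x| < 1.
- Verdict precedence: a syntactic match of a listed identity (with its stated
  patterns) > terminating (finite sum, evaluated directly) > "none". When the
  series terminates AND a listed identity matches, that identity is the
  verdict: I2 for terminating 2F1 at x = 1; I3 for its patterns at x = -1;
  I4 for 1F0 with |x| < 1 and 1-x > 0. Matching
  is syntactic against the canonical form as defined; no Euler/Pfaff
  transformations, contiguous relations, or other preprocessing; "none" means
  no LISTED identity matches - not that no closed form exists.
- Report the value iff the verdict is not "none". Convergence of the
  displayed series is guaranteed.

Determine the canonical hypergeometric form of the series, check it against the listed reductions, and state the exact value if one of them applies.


The series (x = 4/7) is 2F1: upper {1/4, 4}, lower {2}, prefactor -1. Verdict: none. A 2F1 with upper {1/4, 4} fits none of I1-I6 at x = 4/7; the sum runs forever.

Key step: t_0 being -1, the two geometric factors (C = -1, x = 4/7) combine into one argument.
Adjacent-term ratio: r(k) = (4/7) * (k+1/4) (k+4) / [(k+2) (k+1)] - rational in k. x = (4/7); t_0 = -1; negate the roots.


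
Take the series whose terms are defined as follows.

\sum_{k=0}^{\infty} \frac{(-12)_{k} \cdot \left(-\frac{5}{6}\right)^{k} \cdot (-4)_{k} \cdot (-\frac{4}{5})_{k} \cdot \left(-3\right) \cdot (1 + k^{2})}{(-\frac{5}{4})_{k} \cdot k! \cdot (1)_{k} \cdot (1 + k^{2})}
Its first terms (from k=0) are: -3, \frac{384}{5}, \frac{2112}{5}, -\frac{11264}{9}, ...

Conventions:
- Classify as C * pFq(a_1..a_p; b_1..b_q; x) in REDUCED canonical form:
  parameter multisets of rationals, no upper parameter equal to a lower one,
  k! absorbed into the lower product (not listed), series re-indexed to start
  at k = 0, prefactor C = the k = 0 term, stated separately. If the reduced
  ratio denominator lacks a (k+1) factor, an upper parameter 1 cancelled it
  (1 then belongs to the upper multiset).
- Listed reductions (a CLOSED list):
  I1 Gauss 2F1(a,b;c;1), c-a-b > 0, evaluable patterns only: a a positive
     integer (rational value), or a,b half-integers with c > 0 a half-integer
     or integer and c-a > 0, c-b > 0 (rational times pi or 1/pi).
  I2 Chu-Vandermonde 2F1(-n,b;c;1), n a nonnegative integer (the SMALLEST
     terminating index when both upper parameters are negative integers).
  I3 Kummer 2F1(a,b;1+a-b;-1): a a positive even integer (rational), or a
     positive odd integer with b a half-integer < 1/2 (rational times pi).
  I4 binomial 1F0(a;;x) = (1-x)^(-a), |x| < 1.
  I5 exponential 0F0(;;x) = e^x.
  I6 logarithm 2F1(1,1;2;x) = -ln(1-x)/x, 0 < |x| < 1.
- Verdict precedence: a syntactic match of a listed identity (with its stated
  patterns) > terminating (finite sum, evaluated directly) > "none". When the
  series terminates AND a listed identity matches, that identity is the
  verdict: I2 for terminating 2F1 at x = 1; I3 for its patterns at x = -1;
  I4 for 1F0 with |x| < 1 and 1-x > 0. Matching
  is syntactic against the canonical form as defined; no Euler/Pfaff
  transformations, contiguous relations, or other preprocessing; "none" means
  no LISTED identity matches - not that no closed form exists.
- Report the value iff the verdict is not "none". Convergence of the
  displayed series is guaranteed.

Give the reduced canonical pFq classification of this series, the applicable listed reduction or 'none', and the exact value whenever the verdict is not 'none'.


Structural cue: t_0 = -3 here, and the factor k^2 + 1 cancels (top and bottom), leaving C = -3, x = -5/6.
Adjacent-term ratio: r(k) = -\frac{5}{6} * (k-12) (k-4) (k-\frac{4}{5}) / [(k-\frac{5}{4}) (k+1) (k+1)] ; factor over Q: parameters, x = -\frac{5}{6}, and C = -3.

x = -\frac{5}{6} here; the reduced form reads 3F2, upper {-12, -4, -\frac{4}{5}}, lower {-\frac{5}{4}, 1}, C = -3. Verdict: terminating - no listed pattern fits, but -4 in the upper list cuts the series at k = 4; direct evaluation. Value: -\frac{5617}{315}.


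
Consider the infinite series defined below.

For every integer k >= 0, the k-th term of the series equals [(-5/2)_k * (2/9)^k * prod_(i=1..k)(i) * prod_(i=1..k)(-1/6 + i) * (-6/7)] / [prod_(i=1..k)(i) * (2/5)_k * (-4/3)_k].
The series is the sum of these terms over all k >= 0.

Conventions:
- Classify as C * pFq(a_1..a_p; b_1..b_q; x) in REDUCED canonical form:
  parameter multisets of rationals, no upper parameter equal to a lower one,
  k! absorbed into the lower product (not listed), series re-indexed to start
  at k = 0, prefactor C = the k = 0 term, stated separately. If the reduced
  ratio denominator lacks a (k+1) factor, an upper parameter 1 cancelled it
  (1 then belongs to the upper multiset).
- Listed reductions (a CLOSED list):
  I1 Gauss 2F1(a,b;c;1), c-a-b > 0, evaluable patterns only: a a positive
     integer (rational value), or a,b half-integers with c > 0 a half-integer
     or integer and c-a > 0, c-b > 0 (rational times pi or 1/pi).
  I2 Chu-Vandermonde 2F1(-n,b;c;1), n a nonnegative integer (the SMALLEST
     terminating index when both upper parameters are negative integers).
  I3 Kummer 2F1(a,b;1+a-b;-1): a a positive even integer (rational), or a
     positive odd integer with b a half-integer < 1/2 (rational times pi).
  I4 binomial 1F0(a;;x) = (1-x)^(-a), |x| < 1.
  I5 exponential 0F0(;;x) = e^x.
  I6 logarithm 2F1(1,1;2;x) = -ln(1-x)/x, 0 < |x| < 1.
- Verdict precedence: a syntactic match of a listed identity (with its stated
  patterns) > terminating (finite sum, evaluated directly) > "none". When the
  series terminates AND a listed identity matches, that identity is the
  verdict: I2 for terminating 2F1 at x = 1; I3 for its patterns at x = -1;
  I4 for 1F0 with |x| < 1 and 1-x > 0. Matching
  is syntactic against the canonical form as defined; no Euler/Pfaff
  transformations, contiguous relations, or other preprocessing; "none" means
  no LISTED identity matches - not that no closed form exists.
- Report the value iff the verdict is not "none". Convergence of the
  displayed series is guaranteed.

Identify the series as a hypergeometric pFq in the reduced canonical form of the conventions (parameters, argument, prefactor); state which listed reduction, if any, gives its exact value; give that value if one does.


x = 2/9 here; the reduced form reads 3F2, upper {-5/2, 5/6, 1}, lower {-4/3, 2/5}, C = -6/7. Verdict: none - at argument 2/9 the multisets {-5/2, 5/6, 1} ; {-4/3, 2/5} match no listed identity.

Structural cue: t_0 = -6/7 here, and the running product (C = -6/7, x = 2/9) telescopes to a rising factorial.
Term ratio: r(k) = (2/9) * (k-5/2) (k+5/6) (k+1) / [(k-4/3) (k+2/5) (k+1)] - rational in k, leading ratio (2/9); with t_0 = -6/7, classification follows.


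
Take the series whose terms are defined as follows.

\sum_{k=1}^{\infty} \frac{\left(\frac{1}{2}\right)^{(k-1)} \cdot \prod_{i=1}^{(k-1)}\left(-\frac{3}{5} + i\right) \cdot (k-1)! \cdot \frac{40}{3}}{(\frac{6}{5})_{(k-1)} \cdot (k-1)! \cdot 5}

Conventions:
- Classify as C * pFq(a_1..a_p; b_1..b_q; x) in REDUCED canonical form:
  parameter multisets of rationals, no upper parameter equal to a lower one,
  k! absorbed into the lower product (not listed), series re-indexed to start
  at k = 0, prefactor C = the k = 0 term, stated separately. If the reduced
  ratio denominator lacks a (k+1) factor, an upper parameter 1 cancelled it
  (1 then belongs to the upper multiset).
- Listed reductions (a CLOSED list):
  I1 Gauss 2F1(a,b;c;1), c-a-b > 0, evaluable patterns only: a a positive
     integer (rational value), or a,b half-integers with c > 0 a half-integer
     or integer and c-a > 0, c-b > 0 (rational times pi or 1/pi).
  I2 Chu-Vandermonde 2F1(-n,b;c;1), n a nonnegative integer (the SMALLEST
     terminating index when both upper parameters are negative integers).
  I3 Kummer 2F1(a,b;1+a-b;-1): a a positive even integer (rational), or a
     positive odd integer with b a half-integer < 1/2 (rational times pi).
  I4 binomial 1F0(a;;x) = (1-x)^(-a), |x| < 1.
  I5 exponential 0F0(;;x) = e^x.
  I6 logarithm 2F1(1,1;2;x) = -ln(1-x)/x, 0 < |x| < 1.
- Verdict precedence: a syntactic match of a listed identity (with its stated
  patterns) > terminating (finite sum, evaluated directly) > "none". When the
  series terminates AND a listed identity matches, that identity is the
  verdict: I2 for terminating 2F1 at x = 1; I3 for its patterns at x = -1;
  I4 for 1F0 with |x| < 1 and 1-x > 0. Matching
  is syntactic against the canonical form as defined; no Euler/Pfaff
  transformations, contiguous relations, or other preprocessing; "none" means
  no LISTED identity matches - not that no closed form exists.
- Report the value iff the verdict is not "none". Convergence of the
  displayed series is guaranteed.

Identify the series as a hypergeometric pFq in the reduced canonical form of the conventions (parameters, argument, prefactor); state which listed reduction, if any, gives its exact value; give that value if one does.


At argument \frac{1}{2}: a 2F1 with upper {\frac{2}{5}, 1}, lower {\frac{6}{5}}, scaled by C = \frac{8}{3}. Verdict: none. Every listed pattern misses the 2F1 form at \frac{1}{2}, upper {\frac{2}{5}, 1}.

Key observation: with t_0 = \frac{8}{3}, the running product (C = 8/3) telescopes to a rising factorial.
Adjacent-term ratio: r(k) = \frac{1}{2} * (k+\frac{2}{5}) (k+1) / [(k+\frac{6}{5}) (k+1)] - poly over poly, x = \frac{1}{2} from leading terms; C = \frac{8}{3} at k = 0.


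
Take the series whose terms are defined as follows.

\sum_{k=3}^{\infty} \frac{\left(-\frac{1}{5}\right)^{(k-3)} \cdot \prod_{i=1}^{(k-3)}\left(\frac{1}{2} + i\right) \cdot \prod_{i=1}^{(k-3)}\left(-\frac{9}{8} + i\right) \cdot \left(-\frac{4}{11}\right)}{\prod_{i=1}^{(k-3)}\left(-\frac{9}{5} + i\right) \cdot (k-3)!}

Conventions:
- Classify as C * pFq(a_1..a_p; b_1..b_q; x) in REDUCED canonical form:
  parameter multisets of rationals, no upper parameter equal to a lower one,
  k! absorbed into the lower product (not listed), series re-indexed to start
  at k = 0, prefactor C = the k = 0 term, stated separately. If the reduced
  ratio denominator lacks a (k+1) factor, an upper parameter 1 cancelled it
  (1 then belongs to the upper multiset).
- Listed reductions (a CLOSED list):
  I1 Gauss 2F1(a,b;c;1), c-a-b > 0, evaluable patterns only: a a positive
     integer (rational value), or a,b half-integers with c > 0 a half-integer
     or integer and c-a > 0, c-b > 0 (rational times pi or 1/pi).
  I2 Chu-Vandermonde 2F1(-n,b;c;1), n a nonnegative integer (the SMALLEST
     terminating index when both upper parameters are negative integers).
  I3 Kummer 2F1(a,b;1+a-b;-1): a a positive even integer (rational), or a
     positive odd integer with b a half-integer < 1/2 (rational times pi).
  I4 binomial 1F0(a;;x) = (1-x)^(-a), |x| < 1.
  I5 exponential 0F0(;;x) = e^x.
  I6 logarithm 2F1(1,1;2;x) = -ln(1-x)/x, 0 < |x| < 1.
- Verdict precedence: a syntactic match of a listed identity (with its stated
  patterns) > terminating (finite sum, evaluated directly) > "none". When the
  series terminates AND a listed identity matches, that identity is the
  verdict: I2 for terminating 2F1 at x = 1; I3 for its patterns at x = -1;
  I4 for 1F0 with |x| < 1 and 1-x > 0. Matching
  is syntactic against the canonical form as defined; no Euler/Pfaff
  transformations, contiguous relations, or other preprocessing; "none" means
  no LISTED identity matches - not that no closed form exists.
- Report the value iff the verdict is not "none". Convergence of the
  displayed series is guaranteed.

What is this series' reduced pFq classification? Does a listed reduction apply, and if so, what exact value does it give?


The tell: x = -\frac{1}{5} and the lower running product (C = -4/11) is a rising factorial.
Term ratio: r(k) = -\frac{1}{5} * (k-\frac{1}{8}) (k+\frac{3}{2}) / [(k-\frac{4}{5}) (k+1)] - rational; roots negated = parameters, x = -\frac{1}{5}, C = -\frac{4}{11}.

Canonical form: C = -\frac{4}{11} times 2F1 with upper {-\frac{1}{8}, \frac{3}{2}}, lower {-\frac{4}{5}}, x = -\frac{1}{5}. Verdict: none. Every listed pattern misses the 2F1 form at -\frac{1}{5}, upper {-\frac{1}{8}, \frac{3}{2}}.


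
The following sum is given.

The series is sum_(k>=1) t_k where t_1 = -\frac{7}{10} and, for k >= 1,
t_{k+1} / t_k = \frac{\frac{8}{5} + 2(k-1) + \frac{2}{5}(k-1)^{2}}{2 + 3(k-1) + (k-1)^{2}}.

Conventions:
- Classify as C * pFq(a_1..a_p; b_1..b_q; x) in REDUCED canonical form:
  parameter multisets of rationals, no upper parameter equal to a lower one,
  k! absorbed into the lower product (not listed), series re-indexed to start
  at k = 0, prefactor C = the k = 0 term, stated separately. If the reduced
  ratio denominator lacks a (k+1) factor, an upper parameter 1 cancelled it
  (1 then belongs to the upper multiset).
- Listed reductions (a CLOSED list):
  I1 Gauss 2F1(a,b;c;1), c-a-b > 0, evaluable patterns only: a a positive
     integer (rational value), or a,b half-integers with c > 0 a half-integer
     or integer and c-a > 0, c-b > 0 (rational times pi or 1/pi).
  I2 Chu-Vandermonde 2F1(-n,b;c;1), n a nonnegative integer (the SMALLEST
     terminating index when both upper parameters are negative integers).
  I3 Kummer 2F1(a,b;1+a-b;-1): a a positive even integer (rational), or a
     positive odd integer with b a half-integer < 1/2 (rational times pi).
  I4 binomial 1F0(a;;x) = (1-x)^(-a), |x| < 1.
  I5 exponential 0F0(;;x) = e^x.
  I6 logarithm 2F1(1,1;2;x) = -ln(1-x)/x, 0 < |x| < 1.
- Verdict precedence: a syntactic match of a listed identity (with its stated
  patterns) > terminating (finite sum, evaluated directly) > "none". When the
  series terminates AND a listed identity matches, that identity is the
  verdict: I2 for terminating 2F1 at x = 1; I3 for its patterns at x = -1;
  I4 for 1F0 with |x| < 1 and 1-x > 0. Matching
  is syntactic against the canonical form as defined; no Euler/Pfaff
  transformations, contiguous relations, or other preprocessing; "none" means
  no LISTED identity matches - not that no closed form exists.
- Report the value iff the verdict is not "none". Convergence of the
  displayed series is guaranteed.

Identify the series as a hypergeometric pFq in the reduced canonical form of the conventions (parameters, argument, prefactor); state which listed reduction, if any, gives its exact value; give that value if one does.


Prefactor -\frac{7}{10}, argument \frac{2}{5}: 2F1 with upper {1, 4} over lower {2}. Verdict: none. A 2F1 with upper {1, 4} fits none of I1-I6 at x = \frac{2}{5}; the sum runs forever.

Key observation: with t_0 = -\frac{7}{10}, factor the ratio over Q (C = -7/10, x = 2/5): negated roots = parameters.
Ratio: r(k) = \frac{2}{5} * (k+1) (k+4) / [(k+2) (k+1)] ; factor over Q: parameters, x = \frac{2}{5}, and C = -\frac{7}{10}.


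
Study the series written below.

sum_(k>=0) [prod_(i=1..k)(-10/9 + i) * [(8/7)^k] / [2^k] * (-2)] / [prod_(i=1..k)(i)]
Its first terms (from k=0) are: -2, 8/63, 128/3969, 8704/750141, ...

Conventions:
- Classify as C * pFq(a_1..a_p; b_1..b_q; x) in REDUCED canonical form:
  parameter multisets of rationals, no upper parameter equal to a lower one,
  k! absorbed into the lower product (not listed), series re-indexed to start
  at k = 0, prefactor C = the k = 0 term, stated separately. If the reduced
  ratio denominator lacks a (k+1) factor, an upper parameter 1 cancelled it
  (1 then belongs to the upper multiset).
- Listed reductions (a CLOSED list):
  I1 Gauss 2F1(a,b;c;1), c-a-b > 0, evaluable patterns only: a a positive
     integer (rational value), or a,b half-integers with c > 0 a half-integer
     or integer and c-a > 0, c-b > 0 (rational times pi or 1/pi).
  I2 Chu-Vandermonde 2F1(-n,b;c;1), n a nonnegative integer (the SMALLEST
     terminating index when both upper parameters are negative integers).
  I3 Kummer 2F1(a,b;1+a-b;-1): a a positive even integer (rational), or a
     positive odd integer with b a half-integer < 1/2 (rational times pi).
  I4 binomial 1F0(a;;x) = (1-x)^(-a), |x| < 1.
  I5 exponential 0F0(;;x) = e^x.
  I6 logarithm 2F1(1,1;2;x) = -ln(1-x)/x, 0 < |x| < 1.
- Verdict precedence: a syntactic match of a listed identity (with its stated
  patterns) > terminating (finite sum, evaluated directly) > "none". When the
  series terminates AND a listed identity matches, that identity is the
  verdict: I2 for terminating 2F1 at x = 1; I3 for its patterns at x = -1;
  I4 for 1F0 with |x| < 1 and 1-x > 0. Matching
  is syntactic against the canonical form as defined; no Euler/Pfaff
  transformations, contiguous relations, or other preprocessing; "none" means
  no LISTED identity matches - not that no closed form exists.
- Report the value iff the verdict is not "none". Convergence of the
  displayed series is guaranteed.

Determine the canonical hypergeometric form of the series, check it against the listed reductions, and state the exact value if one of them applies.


Key observation: t_0 being -2, the product of the first k integers (C = -2) is k!.
Step ratio: r(k) = (4/7) * (k-1/9) / [(k+1)] ; factor over Q: parameters, x = (4/7), and C = -2.

Reduced: x = 4/7, 1F0, upper = {-1/9}, lower = {-}, C = -2. Verdict (x = 4/7): the I4 binomial reduction applies (the 1F0 binomial series: exponent 1/9, x = 4/7). Its exact value is (-2) * (3/7)^(1/9).


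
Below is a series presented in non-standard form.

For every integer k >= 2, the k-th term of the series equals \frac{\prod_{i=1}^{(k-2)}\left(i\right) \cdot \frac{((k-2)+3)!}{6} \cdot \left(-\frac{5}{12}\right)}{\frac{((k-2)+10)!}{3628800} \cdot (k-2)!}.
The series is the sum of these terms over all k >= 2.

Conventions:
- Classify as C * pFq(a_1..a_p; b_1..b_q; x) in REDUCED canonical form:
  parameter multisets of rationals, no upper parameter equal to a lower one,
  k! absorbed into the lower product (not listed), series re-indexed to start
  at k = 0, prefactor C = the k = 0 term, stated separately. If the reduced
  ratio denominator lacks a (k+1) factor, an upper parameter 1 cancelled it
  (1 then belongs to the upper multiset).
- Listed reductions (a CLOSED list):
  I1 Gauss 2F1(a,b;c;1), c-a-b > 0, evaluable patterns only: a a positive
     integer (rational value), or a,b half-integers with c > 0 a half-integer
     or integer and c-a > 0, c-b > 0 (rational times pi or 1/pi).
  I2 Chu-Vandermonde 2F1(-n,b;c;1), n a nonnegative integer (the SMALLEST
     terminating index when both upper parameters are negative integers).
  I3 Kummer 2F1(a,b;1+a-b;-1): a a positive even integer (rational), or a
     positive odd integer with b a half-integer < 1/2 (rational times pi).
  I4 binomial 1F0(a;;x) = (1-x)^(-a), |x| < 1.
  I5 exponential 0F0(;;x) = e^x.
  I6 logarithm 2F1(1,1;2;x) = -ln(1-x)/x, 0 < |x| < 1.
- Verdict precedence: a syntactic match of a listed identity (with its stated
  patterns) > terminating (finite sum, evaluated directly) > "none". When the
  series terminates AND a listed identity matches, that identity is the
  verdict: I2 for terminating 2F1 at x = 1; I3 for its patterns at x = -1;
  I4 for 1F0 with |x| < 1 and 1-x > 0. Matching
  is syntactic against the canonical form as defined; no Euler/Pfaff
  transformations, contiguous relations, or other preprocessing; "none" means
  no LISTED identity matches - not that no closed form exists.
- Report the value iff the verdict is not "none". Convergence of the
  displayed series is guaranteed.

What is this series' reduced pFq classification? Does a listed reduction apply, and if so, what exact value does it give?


With C = -\frac{5}{12}: the canonical form is 2F1(1, 4; 11; 1). Verdict: Gauss's theorem (I1) fires (x = 1: the Gamma ratio telescopes since c-a-b = 6 > 0 and a = 1 in Z>0). Exact value: -\frac{25}{36}.

First insight: t_0 = -\frac{5}{12} here, and the factorial ratio (C = -5/12, x = 1) (k+a-1)!/(a-1)! is a rising factorial (a)_k.
Ratio: r(k) = 1 * (k+1) (k+4) / [(k+11) (k+1)] ; factor over Q: parameters, x = 1, and C = -\frac{5}{12}.


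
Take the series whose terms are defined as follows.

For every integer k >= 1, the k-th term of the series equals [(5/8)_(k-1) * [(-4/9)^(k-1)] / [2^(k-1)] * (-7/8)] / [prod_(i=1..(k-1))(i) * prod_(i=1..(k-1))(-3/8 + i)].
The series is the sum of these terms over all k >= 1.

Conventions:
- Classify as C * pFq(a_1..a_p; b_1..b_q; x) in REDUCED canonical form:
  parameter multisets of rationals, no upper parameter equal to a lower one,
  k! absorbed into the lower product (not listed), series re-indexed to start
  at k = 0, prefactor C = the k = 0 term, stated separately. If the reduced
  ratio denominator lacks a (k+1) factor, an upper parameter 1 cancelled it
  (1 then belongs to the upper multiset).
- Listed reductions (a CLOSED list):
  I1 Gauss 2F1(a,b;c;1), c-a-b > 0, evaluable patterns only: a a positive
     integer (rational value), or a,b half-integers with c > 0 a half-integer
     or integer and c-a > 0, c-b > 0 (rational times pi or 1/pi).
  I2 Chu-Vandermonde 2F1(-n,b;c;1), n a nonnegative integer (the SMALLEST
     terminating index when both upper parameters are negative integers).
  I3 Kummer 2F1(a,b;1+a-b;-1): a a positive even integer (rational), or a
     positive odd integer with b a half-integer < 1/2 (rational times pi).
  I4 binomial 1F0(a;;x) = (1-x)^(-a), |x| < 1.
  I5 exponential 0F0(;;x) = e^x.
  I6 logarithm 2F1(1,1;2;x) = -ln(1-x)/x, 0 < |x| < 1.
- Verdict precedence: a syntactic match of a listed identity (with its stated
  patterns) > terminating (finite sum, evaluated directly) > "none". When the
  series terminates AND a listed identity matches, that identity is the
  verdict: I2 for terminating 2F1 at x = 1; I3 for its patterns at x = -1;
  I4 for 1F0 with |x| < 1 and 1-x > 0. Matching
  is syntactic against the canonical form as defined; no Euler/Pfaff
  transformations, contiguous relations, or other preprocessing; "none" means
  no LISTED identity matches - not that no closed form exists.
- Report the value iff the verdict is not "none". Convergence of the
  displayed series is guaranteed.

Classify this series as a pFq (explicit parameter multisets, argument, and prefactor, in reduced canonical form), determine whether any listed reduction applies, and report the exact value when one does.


Prefactor -7/8, argument -2/9: 0F0 with upper {-} over lower {-}. Verdict (x = -2/9): exponential (I5) applies (the 0F0 exponential series at x = -2/9). Value: (-7/8) * e^(-2/9).

Key step: t_0 being -7/8, the two k-th powers (C = -7/8, x = -2/9) combine into one argument.
Ratio: r(k) = (-2/9) * 1 / [(k+1)] - rational; roots negated = parameters, x = (-2/9), C = -7/8.


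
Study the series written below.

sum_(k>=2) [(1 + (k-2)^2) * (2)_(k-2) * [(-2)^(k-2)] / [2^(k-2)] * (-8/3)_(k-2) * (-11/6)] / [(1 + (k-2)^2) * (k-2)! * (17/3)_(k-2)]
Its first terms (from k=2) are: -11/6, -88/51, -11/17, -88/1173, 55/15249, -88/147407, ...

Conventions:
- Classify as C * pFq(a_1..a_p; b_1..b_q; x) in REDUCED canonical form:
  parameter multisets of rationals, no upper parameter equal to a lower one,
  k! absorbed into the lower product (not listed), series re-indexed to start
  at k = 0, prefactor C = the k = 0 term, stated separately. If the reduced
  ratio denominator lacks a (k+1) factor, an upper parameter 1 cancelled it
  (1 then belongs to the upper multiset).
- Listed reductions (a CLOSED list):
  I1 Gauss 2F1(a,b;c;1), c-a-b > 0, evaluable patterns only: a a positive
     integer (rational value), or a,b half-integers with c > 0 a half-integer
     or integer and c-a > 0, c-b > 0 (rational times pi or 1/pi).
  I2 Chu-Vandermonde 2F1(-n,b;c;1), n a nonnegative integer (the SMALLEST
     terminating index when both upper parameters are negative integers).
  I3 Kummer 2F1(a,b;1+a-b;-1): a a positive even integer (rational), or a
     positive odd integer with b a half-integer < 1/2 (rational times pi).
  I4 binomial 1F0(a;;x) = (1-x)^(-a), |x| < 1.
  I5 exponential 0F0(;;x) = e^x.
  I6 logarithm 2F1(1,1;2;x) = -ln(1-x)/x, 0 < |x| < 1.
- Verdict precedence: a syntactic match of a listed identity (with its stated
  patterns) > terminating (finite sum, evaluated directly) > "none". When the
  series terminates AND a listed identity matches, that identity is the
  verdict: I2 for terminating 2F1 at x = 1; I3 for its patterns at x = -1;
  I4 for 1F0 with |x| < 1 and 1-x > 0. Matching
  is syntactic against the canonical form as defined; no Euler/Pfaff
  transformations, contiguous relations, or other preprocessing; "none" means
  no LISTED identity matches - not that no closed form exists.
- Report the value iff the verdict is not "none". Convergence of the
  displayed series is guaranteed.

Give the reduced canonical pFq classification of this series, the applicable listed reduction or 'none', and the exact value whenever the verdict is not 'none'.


x = -1 here; the reduced form reads 2F1, upper {-8/3, 2}, lower {17/3}, C = -11/6. Verdict: Kummer (I3) fires (x = -1; c = 17/3 equals 1+a-b for upper {-8/3, 2}: listed pattern). Its exact value is -77/18.

The tell: x = (-1) and striking the common factor k^2 + 1 reduces the term (C = -11/6).
Ratio: r(k) = (-1) * (k-8/3) (k+2) / [(k+17/3) (k+1)] - rational; roots negated = parameters, x = (-1), C = -11/6.


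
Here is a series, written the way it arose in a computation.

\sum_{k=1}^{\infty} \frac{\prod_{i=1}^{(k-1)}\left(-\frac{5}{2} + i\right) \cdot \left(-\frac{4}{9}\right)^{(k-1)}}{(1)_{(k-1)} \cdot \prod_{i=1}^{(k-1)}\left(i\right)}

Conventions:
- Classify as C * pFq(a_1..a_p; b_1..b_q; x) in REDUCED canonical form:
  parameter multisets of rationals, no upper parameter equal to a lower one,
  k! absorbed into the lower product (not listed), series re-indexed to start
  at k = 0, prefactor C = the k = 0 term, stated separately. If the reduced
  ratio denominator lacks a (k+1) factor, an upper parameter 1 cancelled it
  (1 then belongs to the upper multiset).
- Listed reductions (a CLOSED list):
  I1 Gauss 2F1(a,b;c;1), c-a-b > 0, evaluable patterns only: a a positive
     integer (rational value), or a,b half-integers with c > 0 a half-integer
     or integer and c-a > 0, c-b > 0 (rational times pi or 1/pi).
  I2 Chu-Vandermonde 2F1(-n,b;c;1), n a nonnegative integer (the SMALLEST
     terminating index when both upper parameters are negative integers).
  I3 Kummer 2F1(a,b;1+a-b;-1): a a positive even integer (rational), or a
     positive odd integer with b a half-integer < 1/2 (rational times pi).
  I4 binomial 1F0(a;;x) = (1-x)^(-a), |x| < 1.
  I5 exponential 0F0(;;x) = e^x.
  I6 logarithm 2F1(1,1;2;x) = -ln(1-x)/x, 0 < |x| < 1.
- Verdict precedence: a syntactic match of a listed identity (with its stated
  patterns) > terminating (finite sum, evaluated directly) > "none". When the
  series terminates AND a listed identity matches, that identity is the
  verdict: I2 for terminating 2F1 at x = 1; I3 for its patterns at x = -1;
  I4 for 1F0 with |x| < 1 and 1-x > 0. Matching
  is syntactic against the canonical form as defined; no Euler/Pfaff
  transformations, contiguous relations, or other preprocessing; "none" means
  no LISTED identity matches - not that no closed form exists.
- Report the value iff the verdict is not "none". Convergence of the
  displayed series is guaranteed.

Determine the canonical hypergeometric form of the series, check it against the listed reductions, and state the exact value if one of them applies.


This is 1 * 1F1(-\frac{3}{2}; 1; -\frac{4}{9}) in reduced canonical form. Verdict: none - this 1F1 at x = -\frac{4}{9} matches no listed pattern, and upper {-\frac{3}{2}} holds no stopper.

Key observation: from the first term 1: the running product (C = 1, x = -4/9) telescopes to a rising factorial.
Adjacent-term ratio: r(k) = -\frac{4}{9} * (k-\frac{3}{2}) / [(k+1) (k+1)] - poly over poly, x = -\frac{4}{9} from leading terms; C = 1 at k = 0.
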